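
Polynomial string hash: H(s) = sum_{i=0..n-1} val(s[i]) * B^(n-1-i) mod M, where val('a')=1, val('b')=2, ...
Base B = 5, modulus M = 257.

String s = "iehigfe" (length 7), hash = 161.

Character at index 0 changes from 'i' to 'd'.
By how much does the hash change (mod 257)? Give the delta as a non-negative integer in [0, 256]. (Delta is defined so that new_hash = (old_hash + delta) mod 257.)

Answer: 3

Derivation:
Delta formula: (val(new) - val(old)) * B^(n-1-k) mod M
  val('d') - val('i') = 4 - 9 = -5
  B^(n-1-k) = 5^6 mod 257 = 205
  Delta = -5 * 205 mod 257 = 3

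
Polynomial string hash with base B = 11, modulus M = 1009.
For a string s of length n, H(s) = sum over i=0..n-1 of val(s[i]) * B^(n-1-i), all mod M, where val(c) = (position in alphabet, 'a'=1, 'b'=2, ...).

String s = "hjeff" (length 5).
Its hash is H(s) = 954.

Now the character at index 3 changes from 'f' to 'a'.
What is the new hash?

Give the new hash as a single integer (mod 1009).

val('f') = 6, val('a') = 1
Position k = 3, exponent = n-1-k = 1
B^1 mod M = 11^1 mod 1009 = 11
Delta = (1 - 6) * 11 mod 1009 = 954
New hash = (954 + 954) mod 1009 = 899

Answer: 899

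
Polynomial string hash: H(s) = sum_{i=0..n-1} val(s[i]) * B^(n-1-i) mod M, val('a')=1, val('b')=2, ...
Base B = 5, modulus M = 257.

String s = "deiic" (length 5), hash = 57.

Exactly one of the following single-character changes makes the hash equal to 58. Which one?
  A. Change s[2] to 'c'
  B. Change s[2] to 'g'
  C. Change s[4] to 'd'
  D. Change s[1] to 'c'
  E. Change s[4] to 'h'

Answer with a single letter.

Answer: C

Derivation:
Option A: s[2]='i'->'c', delta=(3-9)*5^2 mod 257 = 107, hash=57+107 mod 257 = 164
Option B: s[2]='i'->'g', delta=(7-9)*5^2 mod 257 = 207, hash=57+207 mod 257 = 7
Option C: s[4]='c'->'d', delta=(4-3)*5^0 mod 257 = 1, hash=57+1 mod 257 = 58 <-- target
Option D: s[1]='e'->'c', delta=(3-5)*5^3 mod 257 = 7, hash=57+7 mod 257 = 64
Option E: s[4]='c'->'h', delta=(8-3)*5^0 mod 257 = 5, hash=57+5 mod 257 = 62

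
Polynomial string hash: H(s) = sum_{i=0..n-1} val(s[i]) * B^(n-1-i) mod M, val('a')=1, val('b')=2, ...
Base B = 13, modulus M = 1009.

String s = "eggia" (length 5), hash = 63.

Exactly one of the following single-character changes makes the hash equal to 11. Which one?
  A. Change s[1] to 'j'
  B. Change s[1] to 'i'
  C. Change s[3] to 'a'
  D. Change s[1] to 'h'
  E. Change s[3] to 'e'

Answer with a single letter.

Option A: s[1]='g'->'j', delta=(10-7)*13^3 mod 1009 = 537, hash=63+537 mod 1009 = 600
Option B: s[1]='g'->'i', delta=(9-7)*13^3 mod 1009 = 358, hash=63+358 mod 1009 = 421
Option C: s[3]='i'->'a', delta=(1-9)*13^1 mod 1009 = 905, hash=63+905 mod 1009 = 968
Option D: s[1]='g'->'h', delta=(8-7)*13^3 mod 1009 = 179, hash=63+179 mod 1009 = 242
Option E: s[3]='i'->'e', delta=(5-9)*13^1 mod 1009 = 957, hash=63+957 mod 1009 = 11 <-- target

Answer: E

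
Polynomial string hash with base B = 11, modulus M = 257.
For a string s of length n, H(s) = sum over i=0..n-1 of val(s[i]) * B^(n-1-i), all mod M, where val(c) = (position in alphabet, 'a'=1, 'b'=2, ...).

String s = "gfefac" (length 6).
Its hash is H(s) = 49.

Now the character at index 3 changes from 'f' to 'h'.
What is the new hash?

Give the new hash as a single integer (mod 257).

val('f') = 6, val('h') = 8
Position k = 3, exponent = n-1-k = 2
B^2 mod M = 11^2 mod 257 = 121
Delta = (8 - 6) * 121 mod 257 = 242
New hash = (49 + 242) mod 257 = 34

Answer: 34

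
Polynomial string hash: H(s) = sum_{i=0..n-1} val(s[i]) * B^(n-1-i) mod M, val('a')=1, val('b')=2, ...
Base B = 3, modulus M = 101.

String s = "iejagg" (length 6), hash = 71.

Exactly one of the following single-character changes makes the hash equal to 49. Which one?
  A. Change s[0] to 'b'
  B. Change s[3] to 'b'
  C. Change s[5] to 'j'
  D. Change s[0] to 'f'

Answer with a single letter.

Answer: D

Derivation:
Option A: s[0]='i'->'b', delta=(2-9)*3^5 mod 101 = 16, hash=71+16 mod 101 = 87
Option B: s[3]='a'->'b', delta=(2-1)*3^2 mod 101 = 9, hash=71+9 mod 101 = 80
Option C: s[5]='g'->'j', delta=(10-7)*3^0 mod 101 = 3, hash=71+3 mod 101 = 74
Option D: s[0]='i'->'f', delta=(6-9)*3^5 mod 101 = 79, hash=71+79 mod 101 = 49 <-- target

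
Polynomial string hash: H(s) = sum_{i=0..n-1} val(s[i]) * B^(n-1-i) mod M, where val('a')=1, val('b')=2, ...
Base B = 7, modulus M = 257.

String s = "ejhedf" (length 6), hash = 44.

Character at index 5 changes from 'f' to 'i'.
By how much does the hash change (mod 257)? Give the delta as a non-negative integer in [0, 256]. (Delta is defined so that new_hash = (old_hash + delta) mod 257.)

Answer: 3

Derivation:
Delta formula: (val(new) - val(old)) * B^(n-1-k) mod M
  val('i') - val('f') = 9 - 6 = 3
  B^(n-1-k) = 7^0 mod 257 = 1
  Delta = 3 * 1 mod 257 = 3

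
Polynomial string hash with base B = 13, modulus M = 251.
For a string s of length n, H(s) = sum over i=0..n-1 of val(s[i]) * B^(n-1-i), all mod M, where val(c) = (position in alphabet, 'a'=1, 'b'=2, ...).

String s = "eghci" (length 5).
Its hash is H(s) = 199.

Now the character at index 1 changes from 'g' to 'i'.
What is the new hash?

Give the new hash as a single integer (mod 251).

Answer: 75

Derivation:
val('g') = 7, val('i') = 9
Position k = 1, exponent = n-1-k = 3
B^3 mod M = 13^3 mod 251 = 189
Delta = (9 - 7) * 189 mod 251 = 127
New hash = (199 + 127) mod 251 = 75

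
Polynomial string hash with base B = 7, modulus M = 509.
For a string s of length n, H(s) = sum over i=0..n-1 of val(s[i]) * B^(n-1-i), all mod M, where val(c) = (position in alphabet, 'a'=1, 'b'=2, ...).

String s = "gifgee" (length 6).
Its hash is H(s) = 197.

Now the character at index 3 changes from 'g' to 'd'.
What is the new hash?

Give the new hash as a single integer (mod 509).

Answer: 50

Derivation:
val('g') = 7, val('d') = 4
Position k = 3, exponent = n-1-k = 2
B^2 mod M = 7^2 mod 509 = 49
Delta = (4 - 7) * 49 mod 509 = 362
New hash = (197 + 362) mod 509 = 50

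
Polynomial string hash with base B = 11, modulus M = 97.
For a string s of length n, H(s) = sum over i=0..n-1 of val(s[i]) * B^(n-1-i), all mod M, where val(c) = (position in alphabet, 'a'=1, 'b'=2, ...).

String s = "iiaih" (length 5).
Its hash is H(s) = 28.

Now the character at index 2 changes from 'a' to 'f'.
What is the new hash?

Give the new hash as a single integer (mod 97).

Answer: 51

Derivation:
val('a') = 1, val('f') = 6
Position k = 2, exponent = n-1-k = 2
B^2 mod M = 11^2 mod 97 = 24
Delta = (6 - 1) * 24 mod 97 = 23
New hash = (28 + 23) mod 97 = 51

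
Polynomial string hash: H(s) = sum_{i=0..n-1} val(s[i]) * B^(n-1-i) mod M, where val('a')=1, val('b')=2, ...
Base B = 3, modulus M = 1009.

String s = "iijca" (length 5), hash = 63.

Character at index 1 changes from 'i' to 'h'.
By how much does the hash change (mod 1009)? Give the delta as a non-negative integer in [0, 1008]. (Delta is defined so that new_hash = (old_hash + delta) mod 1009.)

Answer: 982

Derivation:
Delta formula: (val(new) - val(old)) * B^(n-1-k) mod M
  val('h') - val('i') = 8 - 9 = -1
  B^(n-1-k) = 3^3 mod 1009 = 27
  Delta = -1 * 27 mod 1009 = 982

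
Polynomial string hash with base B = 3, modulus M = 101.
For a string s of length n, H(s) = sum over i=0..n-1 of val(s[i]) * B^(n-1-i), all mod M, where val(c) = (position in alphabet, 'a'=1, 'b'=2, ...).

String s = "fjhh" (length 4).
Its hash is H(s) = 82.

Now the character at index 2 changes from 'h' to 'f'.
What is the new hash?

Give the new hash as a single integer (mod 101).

val('h') = 8, val('f') = 6
Position k = 2, exponent = n-1-k = 1
B^1 mod M = 3^1 mod 101 = 3
Delta = (6 - 8) * 3 mod 101 = 95
New hash = (82 + 95) mod 101 = 76

Answer: 76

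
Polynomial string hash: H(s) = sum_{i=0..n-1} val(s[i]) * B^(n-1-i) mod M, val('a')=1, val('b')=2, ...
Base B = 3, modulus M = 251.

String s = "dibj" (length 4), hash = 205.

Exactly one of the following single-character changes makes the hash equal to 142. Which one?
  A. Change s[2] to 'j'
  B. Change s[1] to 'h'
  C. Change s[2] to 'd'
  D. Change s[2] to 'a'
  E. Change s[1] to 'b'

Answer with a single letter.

Answer: E

Derivation:
Option A: s[2]='b'->'j', delta=(10-2)*3^1 mod 251 = 24, hash=205+24 mod 251 = 229
Option B: s[1]='i'->'h', delta=(8-9)*3^2 mod 251 = 242, hash=205+242 mod 251 = 196
Option C: s[2]='b'->'d', delta=(4-2)*3^1 mod 251 = 6, hash=205+6 mod 251 = 211
Option D: s[2]='b'->'a', delta=(1-2)*3^1 mod 251 = 248, hash=205+248 mod 251 = 202
Option E: s[1]='i'->'b', delta=(2-9)*3^2 mod 251 = 188, hash=205+188 mod 251 = 142 <-- target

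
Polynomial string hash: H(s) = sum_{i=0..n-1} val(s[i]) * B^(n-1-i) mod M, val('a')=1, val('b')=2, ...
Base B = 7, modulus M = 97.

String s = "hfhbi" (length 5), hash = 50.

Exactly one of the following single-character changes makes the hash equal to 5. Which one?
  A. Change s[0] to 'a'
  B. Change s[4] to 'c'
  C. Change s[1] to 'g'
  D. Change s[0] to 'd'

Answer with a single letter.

Option A: s[0]='h'->'a', delta=(1-8)*7^4 mod 97 = 71, hash=50+71 mod 97 = 24
Option B: s[4]='i'->'c', delta=(3-9)*7^0 mod 97 = 91, hash=50+91 mod 97 = 44
Option C: s[1]='f'->'g', delta=(7-6)*7^3 mod 97 = 52, hash=50+52 mod 97 = 5 <-- target
Option D: s[0]='h'->'d', delta=(4-8)*7^4 mod 97 = 96, hash=50+96 mod 97 = 49

Answer: C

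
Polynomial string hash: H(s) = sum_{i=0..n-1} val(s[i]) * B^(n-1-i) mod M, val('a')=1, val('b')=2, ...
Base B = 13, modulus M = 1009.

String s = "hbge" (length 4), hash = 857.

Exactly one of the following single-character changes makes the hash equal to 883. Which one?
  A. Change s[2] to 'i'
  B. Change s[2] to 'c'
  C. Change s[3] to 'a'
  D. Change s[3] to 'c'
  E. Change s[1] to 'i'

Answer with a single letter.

Option A: s[2]='g'->'i', delta=(9-7)*13^1 mod 1009 = 26, hash=857+26 mod 1009 = 883 <-- target
Option B: s[2]='g'->'c', delta=(3-7)*13^1 mod 1009 = 957, hash=857+957 mod 1009 = 805
Option C: s[3]='e'->'a', delta=(1-5)*13^0 mod 1009 = 1005, hash=857+1005 mod 1009 = 853
Option D: s[3]='e'->'c', delta=(3-5)*13^0 mod 1009 = 1007, hash=857+1007 mod 1009 = 855
Option E: s[1]='b'->'i', delta=(9-2)*13^2 mod 1009 = 174, hash=857+174 mod 1009 = 22

Answer: A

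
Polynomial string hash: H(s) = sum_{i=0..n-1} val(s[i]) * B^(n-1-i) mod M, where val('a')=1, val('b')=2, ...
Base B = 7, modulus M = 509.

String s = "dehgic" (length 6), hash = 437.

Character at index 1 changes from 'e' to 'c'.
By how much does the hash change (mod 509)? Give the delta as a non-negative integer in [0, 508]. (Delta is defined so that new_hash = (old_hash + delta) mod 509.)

Delta formula: (val(new) - val(old)) * B^(n-1-k) mod M
  val('c') - val('e') = 3 - 5 = -2
  B^(n-1-k) = 7^4 mod 509 = 365
  Delta = -2 * 365 mod 509 = 288

Answer: 288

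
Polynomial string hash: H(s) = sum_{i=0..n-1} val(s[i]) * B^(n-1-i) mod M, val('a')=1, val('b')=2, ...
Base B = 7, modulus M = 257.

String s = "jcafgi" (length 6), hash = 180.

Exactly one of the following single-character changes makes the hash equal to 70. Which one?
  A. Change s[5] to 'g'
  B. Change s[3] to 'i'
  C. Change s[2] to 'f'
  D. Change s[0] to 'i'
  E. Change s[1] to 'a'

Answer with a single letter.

Option A: s[5]='i'->'g', delta=(7-9)*7^0 mod 257 = 255, hash=180+255 mod 257 = 178
Option B: s[3]='f'->'i', delta=(9-6)*7^2 mod 257 = 147, hash=180+147 mod 257 = 70 <-- target
Option C: s[2]='a'->'f', delta=(6-1)*7^3 mod 257 = 173, hash=180+173 mod 257 = 96
Option D: s[0]='j'->'i', delta=(9-10)*7^5 mod 257 = 155, hash=180+155 mod 257 = 78
Option E: s[1]='c'->'a', delta=(1-3)*7^4 mod 257 = 81, hash=180+81 mod 257 = 4

Answer: B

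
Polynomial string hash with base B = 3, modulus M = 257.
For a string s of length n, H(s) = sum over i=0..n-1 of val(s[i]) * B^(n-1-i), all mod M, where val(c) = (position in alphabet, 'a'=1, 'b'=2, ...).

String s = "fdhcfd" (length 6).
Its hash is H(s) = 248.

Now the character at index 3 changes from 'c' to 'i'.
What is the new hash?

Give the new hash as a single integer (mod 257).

Answer: 45

Derivation:
val('c') = 3, val('i') = 9
Position k = 3, exponent = n-1-k = 2
B^2 mod M = 3^2 mod 257 = 9
Delta = (9 - 3) * 9 mod 257 = 54
New hash = (248 + 54) mod 257 = 45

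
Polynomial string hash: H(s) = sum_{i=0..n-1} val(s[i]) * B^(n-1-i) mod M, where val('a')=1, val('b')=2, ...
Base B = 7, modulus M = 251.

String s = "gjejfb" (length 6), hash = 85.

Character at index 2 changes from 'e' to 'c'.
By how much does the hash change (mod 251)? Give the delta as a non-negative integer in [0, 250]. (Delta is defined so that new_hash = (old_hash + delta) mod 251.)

Answer: 67

Derivation:
Delta formula: (val(new) - val(old)) * B^(n-1-k) mod M
  val('c') - val('e') = 3 - 5 = -2
  B^(n-1-k) = 7^3 mod 251 = 92
  Delta = -2 * 92 mod 251 = 67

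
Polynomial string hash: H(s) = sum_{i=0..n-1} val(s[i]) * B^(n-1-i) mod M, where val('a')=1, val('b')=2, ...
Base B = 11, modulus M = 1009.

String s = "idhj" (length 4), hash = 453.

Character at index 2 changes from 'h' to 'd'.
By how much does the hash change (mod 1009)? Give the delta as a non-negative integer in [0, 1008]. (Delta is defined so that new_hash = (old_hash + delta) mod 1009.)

Delta formula: (val(new) - val(old)) * B^(n-1-k) mod M
  val('d') - val('h') = 4 - 8 = -4
  B^(n-1-k) = 11^1 mod 1009 = 11
  Delta = -4 * 11 mod 1009 = 965

Answer: 965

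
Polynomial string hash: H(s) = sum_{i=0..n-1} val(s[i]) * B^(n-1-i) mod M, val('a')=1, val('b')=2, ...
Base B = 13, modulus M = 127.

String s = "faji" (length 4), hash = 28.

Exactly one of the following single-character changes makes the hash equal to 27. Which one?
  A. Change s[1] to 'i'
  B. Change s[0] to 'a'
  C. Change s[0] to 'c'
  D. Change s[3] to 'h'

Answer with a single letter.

Option A: s[1]='a'->'i', delta=(9-1)*13^2 mod 127 = 82, hash=28+82 mod 127 = 110
Option B: s[0]='f'->'a', delta=(1-6)*13^3 mod 127 = 64, hash=28+64 mod 127 = 92
Option C: s[0]='f'->'c', delta=(3-6)*13^3 mod 127 = 13, hash=28+13 mod 127 = 41
Option D: s[3]='i'->'h', delta=(8-9)*13^0 mod 127 = 126, hash=28+126 mod 127 = 27 <-- target

Answer: D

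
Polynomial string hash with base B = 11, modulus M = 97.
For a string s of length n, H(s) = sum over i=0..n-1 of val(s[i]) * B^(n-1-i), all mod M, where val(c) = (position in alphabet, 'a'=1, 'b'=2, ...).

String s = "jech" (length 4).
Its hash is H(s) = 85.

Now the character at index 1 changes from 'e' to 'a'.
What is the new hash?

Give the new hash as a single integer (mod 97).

Answer: 86

Derivation:
val('e') = 5, val('a') = 1
Position k = 1, exponent = n-1-k = 2
B^2 mod M = 11^2 mod 97 = 24
Delta = (1 - 5) * 24 mod 97 = 1
New hash = (85 + 1) mod 97 = 86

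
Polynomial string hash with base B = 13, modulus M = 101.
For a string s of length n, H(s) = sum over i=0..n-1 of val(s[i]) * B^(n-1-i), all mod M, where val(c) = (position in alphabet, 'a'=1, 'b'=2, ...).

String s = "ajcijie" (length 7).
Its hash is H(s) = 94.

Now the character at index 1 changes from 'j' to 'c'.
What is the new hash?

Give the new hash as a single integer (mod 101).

val('j') = 10, val('c') = 3
Position k = 1, exponent = n-1-k = 5
B^5 mod M = 13^5 mod 101 = 17
Delta = (3 - 10) * 17 mod 101 = 83
New hash = (94 + 83) mod 101 = 76

Answer: 76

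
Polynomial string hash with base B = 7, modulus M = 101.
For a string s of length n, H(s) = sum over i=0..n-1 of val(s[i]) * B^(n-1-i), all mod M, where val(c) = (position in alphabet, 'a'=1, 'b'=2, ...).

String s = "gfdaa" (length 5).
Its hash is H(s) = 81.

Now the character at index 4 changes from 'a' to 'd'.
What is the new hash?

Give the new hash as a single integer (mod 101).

Answer: 84

Derivation:
val('a') = 1, val('d') = 4
Position k = 4, exponent = n-1-k = 0
B^0 mod M = 7^0 mod 101 = 1
Delta = (4 - 1) * 1 mod 101 = 3
New hash = (81 + 3) mod 101 = 84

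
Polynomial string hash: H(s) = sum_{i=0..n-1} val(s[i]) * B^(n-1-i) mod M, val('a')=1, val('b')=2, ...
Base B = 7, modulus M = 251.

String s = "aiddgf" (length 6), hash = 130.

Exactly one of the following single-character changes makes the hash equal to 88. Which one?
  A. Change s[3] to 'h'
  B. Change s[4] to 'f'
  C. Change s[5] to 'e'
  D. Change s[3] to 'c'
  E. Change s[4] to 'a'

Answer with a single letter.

Option A: s[3]='d'->'h', delta=(8-4)*7^2 mod 251 = 196, hash=130+196 mod 251 = 75
Option B: s[4]='g'->'f', delta=(6-7)*7^1 mod 251 = 244, hash=130+244 mod 251 = 123
Option C: s[5]='f'->'e', delta=(5-6)*7^0 mod 251 = 250, hash=130+250 mod 251 = 129
Option D: s[3]='d'->'c', delta=(3-4)*7^2 mod 251 = 202, hash=130+202 mod 251 = 81
Option E: s[4]='g'->'a', delta=(1-7)*7^1 mod 251 = 209, hash=130+209 mod 251 = 88 <-- target

Answer: E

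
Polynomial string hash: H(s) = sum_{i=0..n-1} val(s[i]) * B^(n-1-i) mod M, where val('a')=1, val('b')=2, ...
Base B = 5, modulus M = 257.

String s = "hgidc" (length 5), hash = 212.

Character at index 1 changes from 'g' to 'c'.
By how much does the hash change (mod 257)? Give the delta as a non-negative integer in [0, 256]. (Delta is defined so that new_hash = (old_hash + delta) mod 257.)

Delta formula: (val(new) - val(old)) * B^(n-1-k) mod M
  val('c') - val('g') = 3 - 7 = -4
  B^(n-1-k) = 5^3 mod 257 = 125
  Delta = -4 * 125 mod 257 = 14

Answer: 14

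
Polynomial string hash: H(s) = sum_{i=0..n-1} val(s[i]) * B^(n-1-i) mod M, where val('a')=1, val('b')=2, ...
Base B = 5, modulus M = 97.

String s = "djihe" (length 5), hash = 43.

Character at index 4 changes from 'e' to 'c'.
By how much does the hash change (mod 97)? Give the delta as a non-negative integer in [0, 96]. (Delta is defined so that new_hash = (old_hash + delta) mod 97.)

Delta formula: (val(new) - val(old)) * B^(n-1-k) mod M
  val('c') - val('e') = 3 - 5 = -2
  B^(n-1-k) = 5^0 mod 97 = 1
  Delta = -2 * 1 mod 97 = 95

Answer: 95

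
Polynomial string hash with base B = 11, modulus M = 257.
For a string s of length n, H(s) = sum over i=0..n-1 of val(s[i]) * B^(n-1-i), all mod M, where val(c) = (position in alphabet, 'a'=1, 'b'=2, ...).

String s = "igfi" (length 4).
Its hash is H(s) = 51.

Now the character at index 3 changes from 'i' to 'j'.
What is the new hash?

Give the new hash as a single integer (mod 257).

Answer: 52

Derivation:
val('i') = 9, val('j') = 10
Position k = 3, exponent = n-1-k = 0
B^0 mod M = 11^0 mod 257 = 1
Delta = (10 - 9) * 1 mod 257 = 1
New hash = (51 + 1) mod 257 = 52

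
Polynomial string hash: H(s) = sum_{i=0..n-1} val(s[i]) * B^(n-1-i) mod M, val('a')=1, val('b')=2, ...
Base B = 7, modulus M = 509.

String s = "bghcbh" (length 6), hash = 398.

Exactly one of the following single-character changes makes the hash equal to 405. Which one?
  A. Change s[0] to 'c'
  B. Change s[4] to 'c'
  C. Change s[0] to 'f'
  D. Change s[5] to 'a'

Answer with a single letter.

Option A: s[0]='b'->'c', delta=(3-2)*7^5 mod 509 = 10, hash=398+10 mod 509 = 408
Option B: s[4]='b'->'c', delta=(3-2)*7^1 mod 509 = 7, hash=398+7 mod 509 = 405 <-- target
Option C: s[0]='b'->'f', delta=(6-2)*7^5 mod 509 = 40, hash=398+40 mod 509 = 438
Option D: s[5]='h'->'a', delta=(1-8)*7^0 mod 509 = 502, hash=398+502 mod 509 = 391

Answer: B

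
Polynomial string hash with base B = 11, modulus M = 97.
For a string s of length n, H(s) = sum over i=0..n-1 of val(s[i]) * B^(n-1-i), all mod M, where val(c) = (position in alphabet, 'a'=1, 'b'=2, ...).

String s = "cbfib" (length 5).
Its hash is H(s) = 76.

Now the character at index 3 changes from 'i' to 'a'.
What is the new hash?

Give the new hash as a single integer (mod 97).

val('i') = 9, val('a') = 1
Position k = 3, exponent = n-1-k = 1
B^1 mod M = 11^1 mod 97 = 11
Delta = (1 - 9) * 11 mod 97 = 9
New hash = (76 + 9) mod 97 = 85

Answer: 85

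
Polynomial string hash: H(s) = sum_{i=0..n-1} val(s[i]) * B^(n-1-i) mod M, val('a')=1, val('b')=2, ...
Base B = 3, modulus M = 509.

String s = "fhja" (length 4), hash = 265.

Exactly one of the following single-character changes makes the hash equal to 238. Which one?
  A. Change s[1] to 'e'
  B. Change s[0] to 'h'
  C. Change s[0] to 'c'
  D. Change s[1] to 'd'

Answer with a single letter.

Option A: s[1]='h'->'e', delta=(5-8)*3^2 mod 509 = 482, hash=265+482 mod 509 = 238 <-- target
Option B: s[0]='f'->'h', delta=(8-6)*3^3 mod 509 = 54, hash=265+54 mod 509 = 319
Option C: s[0]='f'->'c', delta=(3-6)*3^3 mod 509 = 428, hash=265+428 mod 509 = 184
Option D: s[1]='h'->'d', delta=(4-8)*3^2 mod 509 = 473, hash=265+473 mod 509 = 229

Answer: A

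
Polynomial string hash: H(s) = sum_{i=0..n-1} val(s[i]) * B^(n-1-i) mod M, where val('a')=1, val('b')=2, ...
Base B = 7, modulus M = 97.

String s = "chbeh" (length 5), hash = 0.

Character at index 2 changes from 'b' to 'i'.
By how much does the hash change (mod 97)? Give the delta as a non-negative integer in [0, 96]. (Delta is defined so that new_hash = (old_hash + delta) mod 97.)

Delta formula: (val(new) - val(old)) * B^(n-1-k) mod M
  val('i') - val('b') = 9 - 2 = 7
  B^(n-1-k) = 7^2 mod 97 = 49
  Delta = 7 * 49 mod 97 = 52

Answer: 52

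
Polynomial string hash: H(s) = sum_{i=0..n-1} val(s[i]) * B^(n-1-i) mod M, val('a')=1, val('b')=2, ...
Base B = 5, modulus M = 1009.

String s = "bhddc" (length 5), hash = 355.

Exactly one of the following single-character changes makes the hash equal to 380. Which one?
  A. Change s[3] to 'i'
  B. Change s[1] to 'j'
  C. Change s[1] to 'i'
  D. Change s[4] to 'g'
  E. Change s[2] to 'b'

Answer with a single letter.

Option A: s[3]='d'->'i', delta=(9-4)*5^1 mod 1009 = 25, hash=355+25 mod 1009 = 380 <-- target
Option B: s[1]='h'->'j', delta=(10-8)*5^3 mod 1009 = 250, hash=355+250 mod 1009 = 605
Option C: s[1]='h'->'i', delta=(9-8)*5^3 mod 1009 = 125, hash=355+125 mod 1009 = 480
Option D: s[4]='c'->'g', delta=(7-3)*5^0 mod 1009 = 4, hash=355+4 mod 1009 = 359
Option E: s[2]='d'->'b', delta=(2-4)*5^2 mod 1009 = 959, hash=355+959 mod 1009 = 305

Answer: A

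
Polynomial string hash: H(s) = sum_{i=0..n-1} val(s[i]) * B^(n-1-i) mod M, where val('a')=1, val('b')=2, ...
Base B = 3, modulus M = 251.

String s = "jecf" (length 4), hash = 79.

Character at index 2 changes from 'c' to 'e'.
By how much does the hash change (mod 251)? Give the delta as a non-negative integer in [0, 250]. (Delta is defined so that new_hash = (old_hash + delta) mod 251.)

Delta formula: (val(new) - val(old)) * B^(n-1-k) mod M
  val('e') - val('c') = 5 - 3 = 2
  B^(n-1-k) = 3^1 mod 251 = 3
  Delta = 2 * 3 mod 251 = 6

Answer: 6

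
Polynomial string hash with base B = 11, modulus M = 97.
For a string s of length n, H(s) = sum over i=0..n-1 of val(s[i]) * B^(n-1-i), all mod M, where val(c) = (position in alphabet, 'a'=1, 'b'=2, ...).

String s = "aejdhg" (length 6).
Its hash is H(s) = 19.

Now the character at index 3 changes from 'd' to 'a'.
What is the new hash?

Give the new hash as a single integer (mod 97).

Answer: 44

Derivation:
val('d') = 4, val('a') = 1
Position k = 3, exponent = n-1-k = 2
B^2 mod M = 11^2 mod 97 = 24
Delta = (1 - 4) * 24 mod 97 = 25
New hash = (19 + 25) mod 97 = 44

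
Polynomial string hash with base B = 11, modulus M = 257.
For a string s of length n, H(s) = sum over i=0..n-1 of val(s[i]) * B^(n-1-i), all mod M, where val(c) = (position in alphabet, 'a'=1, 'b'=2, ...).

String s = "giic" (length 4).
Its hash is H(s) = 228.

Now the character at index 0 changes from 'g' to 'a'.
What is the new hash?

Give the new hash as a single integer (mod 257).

Answer: 209

Derivation:
val('g') = 7, val('a') = 1
Position k = 0, exponent = n-1-k = 3
B^3 mod M = 11^3 mod 257 = 46
Delta = (1 - 7) * 46 mod 257 = 238
New hash = (228 + 238) mod 257 = 209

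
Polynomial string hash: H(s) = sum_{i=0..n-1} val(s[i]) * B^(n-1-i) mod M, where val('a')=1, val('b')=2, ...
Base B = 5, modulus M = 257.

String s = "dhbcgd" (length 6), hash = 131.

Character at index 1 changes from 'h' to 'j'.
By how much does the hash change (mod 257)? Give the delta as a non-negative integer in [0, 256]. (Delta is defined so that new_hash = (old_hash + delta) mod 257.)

Delta formula: (val(new) - val(old)) * B^(n-1-k) mod M
  val('j') - val('h') = 10 - 8 = 2
  B^(n-1-k) = 5^4 mod 257 = 111
  Delta = 2 * 111 mod 257 = 222

Answer: 222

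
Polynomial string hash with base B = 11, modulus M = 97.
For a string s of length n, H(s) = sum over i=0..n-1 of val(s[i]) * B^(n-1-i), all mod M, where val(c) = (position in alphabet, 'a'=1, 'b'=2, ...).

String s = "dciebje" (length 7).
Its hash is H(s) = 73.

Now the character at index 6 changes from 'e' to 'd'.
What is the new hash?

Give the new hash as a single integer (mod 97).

val('e') = 5, val('d') = 4
Position k = 6, exponent = n-1-k = 0
B^0 mod M = 11^0 mod 97 = 1
Delta = (4 - 5) * 1 mod 97 = 96
New hash = (73 + 96) mod 97 = 72

Answer: 72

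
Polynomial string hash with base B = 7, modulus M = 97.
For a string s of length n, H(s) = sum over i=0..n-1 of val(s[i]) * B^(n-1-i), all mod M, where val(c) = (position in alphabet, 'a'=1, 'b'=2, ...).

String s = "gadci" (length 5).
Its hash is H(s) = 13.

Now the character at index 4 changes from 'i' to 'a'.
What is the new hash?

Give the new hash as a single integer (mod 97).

Answer: 5

Derivation:
val('i') = 9, val('a') = 1
Position k = 4, exponent = n-1-k = 0
B^0 mod M = 7^0 mod 97 = 1
Delta = (1 - 9) * 1 mod 97 = 89
New hash = (13 + 89) mod 97 = 5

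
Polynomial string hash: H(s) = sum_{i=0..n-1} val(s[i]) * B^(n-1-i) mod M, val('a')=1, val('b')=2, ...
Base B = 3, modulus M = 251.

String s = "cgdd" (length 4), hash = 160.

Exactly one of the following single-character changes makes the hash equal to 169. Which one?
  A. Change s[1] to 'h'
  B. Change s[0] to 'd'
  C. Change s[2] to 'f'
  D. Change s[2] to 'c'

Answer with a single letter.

Option A: s[1]='g'->'h', delta=(8-7)*3^2 mod 251 = 9, hash=160+9 mod 251 = 169 <-- target
Option B: s[0]='c'->'d', delta=(4-3)*3^3 mod 251 = 27, hash=160+27 mod 251 = 187
Option C: s[2]='d'->'f', delta=(6-4)*3^1 mod 251 = 6, hash=160+6 mod 251 = 166
Option D: s[2]='d'->'c', delta=(3-4)*3^1 mod 251 = 248, hash=160+248 mod 251 = 157

Answer: A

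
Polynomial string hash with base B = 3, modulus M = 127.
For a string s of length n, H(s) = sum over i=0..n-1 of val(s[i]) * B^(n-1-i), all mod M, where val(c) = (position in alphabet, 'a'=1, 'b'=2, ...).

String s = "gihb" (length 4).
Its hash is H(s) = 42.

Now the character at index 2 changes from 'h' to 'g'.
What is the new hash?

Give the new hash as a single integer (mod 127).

val('h') = 8, val('g') = 7
Position k = 2, exponent = n-1-k = 1
B^1 mod M = 3^1 mod 127 = 3
Delta = (7 - 8) * 3 mod 127 = 124
New hash = (42 + 124) mod 127 = 39

Answer: 39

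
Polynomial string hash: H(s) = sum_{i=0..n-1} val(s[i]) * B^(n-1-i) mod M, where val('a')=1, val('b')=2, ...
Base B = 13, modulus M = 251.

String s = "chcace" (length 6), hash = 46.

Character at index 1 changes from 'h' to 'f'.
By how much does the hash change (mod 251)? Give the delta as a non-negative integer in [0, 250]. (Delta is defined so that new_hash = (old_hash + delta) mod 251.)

Delta formula: (val(new) - val(old)) * B^(n-1-k) mod M
  val('f') - val('h') = 6 - 8 = -2
  B^(n-1-k) = 13^4 mod 251 = 198
  Delta = -2 * 198 mod 251 = 106

Answer: 106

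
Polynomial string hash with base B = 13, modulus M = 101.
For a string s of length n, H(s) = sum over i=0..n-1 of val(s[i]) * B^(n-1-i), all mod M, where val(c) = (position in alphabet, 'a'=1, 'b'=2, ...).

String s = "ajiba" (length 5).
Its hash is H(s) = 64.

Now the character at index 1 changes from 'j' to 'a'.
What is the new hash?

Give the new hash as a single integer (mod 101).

Answer: 87

Derivation:
val('j') = 10, val('a') = 1
Position k = 1, exponent = n-1-k = 3
B^3 mod M = 13^3 mod 101 = 76
Delta = (1 - 10) * 76 mod 101 = 23
New hash = (64 + 23) mod 101 = 87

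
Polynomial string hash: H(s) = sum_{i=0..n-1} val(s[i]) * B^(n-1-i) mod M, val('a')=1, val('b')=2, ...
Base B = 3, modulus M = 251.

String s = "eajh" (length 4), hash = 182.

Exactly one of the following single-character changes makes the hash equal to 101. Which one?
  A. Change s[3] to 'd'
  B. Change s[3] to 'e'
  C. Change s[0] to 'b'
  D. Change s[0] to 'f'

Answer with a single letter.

Answer: C

Derivation:
Option A: s[3]='h'->'d', delta=(4-8)*3^0 mod 251 = 247, hash=182+247 mod 251 = 178
Option B: s[3]='h'->'e', delta=(5-8)*3^0 mod 251 = 248, hash=182+248 mod 251 = 179
Option C: s[0]='e'->'b', delta=(2-5)*3^3 mod 251 = 170, hash=182+170 mod 251 = 101 <-- target
Option D: s[0]='e'->'f', delta=(6-5)*3^3 mod 251 = 27, hash=182+27 mod 251 = 209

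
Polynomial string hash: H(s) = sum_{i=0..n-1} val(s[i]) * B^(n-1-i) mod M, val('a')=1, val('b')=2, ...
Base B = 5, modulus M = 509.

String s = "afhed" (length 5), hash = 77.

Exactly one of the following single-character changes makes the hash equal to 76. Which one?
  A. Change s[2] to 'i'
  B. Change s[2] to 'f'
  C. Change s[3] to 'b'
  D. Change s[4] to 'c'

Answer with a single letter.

Answer: D

Derivation:
Option A: s[2]='h'->'i', delta=(9-8)*5^2 mod 509 = 25, hash=77+25 mod 509 = 102
Option B: s[2]='h'->'f', delta=(6-8)*5^2 mod 509 = 459, hash=77+459 mod 509 = 27
Option C: s[3]='e'->'b', delta=(2-5)*5^1 mod 509 = 494, hash=77+494 mod 509 = 62
Option D: s[4]='d'->'c', delta=(3-4)*5^0 mod 509 = 508, hash=77+508 mod 509 = 76 <-- target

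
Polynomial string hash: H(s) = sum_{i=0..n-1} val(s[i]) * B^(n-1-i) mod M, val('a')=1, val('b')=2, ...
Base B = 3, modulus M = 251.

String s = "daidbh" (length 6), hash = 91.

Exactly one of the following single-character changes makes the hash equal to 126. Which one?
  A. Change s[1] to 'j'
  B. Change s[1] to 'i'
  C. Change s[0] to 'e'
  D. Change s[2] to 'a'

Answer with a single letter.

Option A: s[1]='a'->'j', delta=(10-1)*3^4 mod 251 = 227, hash=91+227 mod 251 = 67
Option B: s[1]='a'->'i', delta=(9-1)*3^4 mod 251 = 146, hash=91+146 mod 251 = 237
Option C: s[0]='d'->'e', delta=(5-4)*3^5 mod 251 = 243, hash=91+243 mod 251 = 83
Option D: s[2]='i'->'a', delta=(1-9)*3^3 mod 251 = 35, hash=91+35 mod 251 = 126 <-- target

Answer: D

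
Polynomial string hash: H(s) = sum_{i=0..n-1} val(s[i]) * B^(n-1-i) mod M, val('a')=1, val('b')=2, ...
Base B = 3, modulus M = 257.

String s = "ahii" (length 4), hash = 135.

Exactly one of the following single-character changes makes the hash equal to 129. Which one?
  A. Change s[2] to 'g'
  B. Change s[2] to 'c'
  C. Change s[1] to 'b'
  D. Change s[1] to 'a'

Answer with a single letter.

Answer: A

Derivation:
Option A: s[2]='i'->'g', delta=(7-9)*3^1 mod 257 = 251, hash=135+251 mod 257 = 129 <-- target
Option B: s[2]='i'->'c', delta=(3-9)*3^1 mod 257 = 239, hash=135+239 mod 257 = 117
Option C: s[1]='h'->'b', delta=(2-8)*3^2 mod 257 = 203, hash=135+203 mod 257 = 81
Option D: s[1]='h'->'a', delta=(1-8)*3^2 mod 257 = 194, hash=135+194 mod 257 = 72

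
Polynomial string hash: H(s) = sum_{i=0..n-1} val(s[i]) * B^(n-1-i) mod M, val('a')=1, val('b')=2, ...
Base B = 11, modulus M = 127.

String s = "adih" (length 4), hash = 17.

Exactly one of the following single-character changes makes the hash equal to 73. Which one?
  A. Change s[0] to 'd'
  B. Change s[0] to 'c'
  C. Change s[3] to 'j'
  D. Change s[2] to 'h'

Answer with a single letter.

Option A: s[0]='a'->'d', delta=(4-1)*11^3 mod 127 = 56, hash=17+56 mod 127 = 73 <-- target
Option B: s[0]='a'->'c', delta=(3-1)*11^3 mod 127 = 122, hash=17+122 mod 127 = 12
Option C: s[3]='h'->'j', delta=(10-8)*11^0 mod 127 = 2, hash=17+2 mod 127 = 19
Option D: s[2]='i'->'h', delta=(8-9)*11^1 mod 127 = 116, hash=17+116 mod 127 = 6

Answer: A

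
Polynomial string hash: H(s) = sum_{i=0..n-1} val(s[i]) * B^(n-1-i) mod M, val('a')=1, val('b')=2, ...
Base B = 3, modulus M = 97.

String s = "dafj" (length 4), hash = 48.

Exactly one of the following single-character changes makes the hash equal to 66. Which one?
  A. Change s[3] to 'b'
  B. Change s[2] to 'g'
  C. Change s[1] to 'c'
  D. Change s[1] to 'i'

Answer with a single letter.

Option A: s[3]='j'->'b', delta=(2-10)*3^0 mod 97 = 89, hash=48+89 mod 97 = 40
Option B: s[2]='f'->'g', delta=(7-6)*3^1 mod 97 = 3, hash=48+3 mod 97 = 51
Option C: s[1]='a'->'c', delta=(3-1)*3^2 mod 97 = 18, hash=48+18 mod 97 = 66 <-- target
Option D: s[1]='a'->'i', delta=(9-1)*3^2 mod 97 = 72, hash=48+72 mod 97 = 23

Answer: C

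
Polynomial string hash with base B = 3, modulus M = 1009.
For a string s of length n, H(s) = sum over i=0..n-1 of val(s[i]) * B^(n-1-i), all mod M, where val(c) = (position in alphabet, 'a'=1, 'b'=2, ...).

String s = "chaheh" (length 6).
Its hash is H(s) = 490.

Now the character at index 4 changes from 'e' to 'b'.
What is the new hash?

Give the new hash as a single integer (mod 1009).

val('e') = 5, val('b') = 2
Position k = 4, exponent = n-1-k = 1
B^1 mod M = 3^1 mod 1009 = 3
Delta = (2 - 5) * 3 mod 1009 = 1000
New hash = (490 + 1000) mod 1009 = 481

Answer: 481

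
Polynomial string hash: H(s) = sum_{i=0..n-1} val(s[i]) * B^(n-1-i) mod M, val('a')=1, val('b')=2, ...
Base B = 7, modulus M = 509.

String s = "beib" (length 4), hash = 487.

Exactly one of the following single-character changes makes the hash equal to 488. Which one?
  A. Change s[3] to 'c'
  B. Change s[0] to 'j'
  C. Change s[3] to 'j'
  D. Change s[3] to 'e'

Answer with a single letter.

Option A: s[3]='b'->'c', delta=(3-2)*7^0 mod 509 = 1, hash=487+1 mod 509 = 488 <-- target
Option B: s[0]='b'->'j', delta=(10-2)*7^3 mod 509 = 199, hash=487+199 mod 509 = 177
Option C: s[3]='b'->'j', delta=(10-2)*7^0 mod 509 = 8, hash=487+8 mod 509 = 495
Option D: s[3]='b'->'e', delta=(5-2)*7^0 mod 509 = 3, hash=487+3 mod 509 = 490

Answer: A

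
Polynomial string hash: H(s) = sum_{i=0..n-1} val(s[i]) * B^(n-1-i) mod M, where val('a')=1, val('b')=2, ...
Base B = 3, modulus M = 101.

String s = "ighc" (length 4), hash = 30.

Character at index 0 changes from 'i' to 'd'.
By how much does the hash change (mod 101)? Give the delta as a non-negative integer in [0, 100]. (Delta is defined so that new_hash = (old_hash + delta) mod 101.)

Answer: 67

Derivation:
Delta formula: (val(new) - val(old)) * B^(n-1-k) mod M
  val('d') - val('i') = 4 - 9 = -5
  B^(n-1-k) = 3^3 mod 101 = 27
  Delta = -5 * 27 mod 101 = 67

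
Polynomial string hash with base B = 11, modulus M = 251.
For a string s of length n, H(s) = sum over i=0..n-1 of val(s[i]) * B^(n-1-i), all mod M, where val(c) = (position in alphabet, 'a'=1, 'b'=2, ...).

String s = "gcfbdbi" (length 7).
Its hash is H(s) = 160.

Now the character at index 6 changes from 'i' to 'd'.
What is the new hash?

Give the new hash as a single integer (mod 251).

val('i') = 9, val('d') = 4
Position k = 6, exponent = n-1-k = 0
B^0 mod M = 11^0 mod 251 = 1
Delta = (4 - 9) * 1 mod 251 = 246
New hash = (160 + 246) mod 251 = 155

Answer: 155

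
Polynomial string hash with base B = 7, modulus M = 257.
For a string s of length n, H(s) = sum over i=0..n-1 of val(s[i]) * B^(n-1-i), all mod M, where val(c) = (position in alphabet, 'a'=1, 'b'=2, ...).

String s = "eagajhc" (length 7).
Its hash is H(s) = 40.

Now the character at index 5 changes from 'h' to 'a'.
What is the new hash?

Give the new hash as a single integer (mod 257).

val('h') = 8, val('a') = 1
Position k = 5, exponent = n-1-k = 1
B^1 mod M = 7^1 mod 257 = 7
Delta = (1 - 8) * 7 mod 257 = 208
New hash = (40 + 208) mod 257 = 248

Answer: 248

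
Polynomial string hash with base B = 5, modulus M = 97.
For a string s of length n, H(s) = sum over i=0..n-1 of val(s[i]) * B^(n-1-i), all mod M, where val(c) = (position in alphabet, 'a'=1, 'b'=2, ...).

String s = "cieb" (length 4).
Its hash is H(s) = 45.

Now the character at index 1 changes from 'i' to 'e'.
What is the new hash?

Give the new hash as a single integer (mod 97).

val('i') = 9, val('e') = 5
Position k = 1, exponent = n-1-k = 2
B^2 mod M = 5^2 mod 97 = 25
Delta = (5 - 9) * 25 mod 97 = 94
New hash = (45 + 94) mod 97 = 42

Answer: 42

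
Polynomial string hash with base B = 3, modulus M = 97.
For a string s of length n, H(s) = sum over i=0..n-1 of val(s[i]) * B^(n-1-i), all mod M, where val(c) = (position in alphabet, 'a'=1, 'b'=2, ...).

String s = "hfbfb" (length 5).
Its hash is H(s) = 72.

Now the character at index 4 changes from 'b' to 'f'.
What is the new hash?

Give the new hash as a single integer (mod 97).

Answer: 76

Derivation:
val('b') = 2, val('f') = 6
Position k = 4, exponent = n-1-k = 0
B^0 mod M = 3^0 mod 97 = 1
Delta = (6 - 2) * 1 mod 97 = 4
New hash = (72 + 4) mod 97 = 76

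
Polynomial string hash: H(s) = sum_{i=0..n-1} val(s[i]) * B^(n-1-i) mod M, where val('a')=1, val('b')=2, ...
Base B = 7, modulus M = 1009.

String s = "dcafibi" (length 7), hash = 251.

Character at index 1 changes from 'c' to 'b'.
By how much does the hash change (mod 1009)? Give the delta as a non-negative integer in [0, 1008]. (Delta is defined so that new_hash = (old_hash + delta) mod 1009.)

Delta formula: (val(new) - val(old)) * B^(n-1-k) mod M
  val('b') - val('c') = 2 - 3 = -1
  B^(n-1-k) = 7^5 mod 1009 = 663
  Delta = -1 * 663 mod 1009 = 346

Answer: 346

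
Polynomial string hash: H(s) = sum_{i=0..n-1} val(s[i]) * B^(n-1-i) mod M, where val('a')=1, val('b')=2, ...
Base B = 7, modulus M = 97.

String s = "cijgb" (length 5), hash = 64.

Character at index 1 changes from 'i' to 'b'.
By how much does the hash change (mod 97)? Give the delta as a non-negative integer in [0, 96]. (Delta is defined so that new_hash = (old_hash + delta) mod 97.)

Answer: 24

Derivation:
Delta formula: (val(new) - val(old)) * B^(n-1-k) mod M
  val('b') - val('i') = 2 - 9 = -7
  B^(n-1-k) = 7^3 mod 97 = 52
  Delta = -7 * 52 mod 97 = 24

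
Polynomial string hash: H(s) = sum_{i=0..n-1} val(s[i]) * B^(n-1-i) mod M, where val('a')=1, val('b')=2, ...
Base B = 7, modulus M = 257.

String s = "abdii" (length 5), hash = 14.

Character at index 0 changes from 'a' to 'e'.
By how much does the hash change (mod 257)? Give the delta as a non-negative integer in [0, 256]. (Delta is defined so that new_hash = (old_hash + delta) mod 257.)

Answer: 95

Derivation:
Delta formula: (val(new) - val(old)) * B^(n-1-k) mod M
  val('e') - val('a') = 5 - 1 = 4
  B^(n-1-k) = 7^4 mod 257 = 88
  Delta = 4 * 88 mod 257 = 95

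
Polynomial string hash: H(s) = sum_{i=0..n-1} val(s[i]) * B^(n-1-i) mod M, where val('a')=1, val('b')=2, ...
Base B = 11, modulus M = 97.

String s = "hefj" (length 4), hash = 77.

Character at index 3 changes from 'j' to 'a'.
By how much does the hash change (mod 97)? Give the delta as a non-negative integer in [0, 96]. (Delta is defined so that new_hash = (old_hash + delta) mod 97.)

Delta formula: (val(new) - val(old)) * B^(n-1-k) mod M
  val('a') - val('j') = 1 - 10 = -9
  B^(n-1-k) = 11^0 mod 97 = 1
  Delta = -9 * 1 mod 97 = 88

Answer: 88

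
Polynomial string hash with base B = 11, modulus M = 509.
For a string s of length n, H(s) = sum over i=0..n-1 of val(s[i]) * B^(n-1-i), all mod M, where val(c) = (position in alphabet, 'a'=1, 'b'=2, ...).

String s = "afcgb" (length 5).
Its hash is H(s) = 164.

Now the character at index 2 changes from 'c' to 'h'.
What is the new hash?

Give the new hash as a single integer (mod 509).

val('c') = 3, val('h') = 8
Position k = 2, exponent = n-1-k = 2
B^2 mod M = 11^2 mod 509 = 121
Delta = (8 - 3) * 121 mod 509 = 96
New hash = (164 + 96) mod 509 = 260

Answer: 260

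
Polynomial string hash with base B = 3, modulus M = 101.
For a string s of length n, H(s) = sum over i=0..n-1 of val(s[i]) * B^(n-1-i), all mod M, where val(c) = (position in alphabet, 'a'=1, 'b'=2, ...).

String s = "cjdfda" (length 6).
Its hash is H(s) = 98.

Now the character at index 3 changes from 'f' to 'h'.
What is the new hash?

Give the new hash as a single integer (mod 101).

val('f') = 6, val('h') = 8
Position k = 3, exponent = n-1-k = 2
B^2 mod M = 3^2 mod 101 = 9
Delta = (8 - 6) * 9 mod 101 = 18
New hash = (98 + 18) mod 101 = 15

Answer: 15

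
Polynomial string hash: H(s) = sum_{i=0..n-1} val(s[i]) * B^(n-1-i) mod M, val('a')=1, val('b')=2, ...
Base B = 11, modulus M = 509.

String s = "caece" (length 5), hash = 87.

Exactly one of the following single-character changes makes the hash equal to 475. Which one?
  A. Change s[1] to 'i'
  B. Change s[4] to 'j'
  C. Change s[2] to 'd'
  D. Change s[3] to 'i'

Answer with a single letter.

Option A: s[1]='a'->'i', delta=(9-1)*11^3 mod 509 = 468, hash=87+468 mod 509 = 46
Option B: s[4]='e'->'j', delta=(10-5)*11^0 mod 509 = 5, hash=87+5 mod 509 = 92
Option C: s[2]='e'->'d', delta=(4-5)*11^2 mod 509 = 388, hash=87+388 mod 509 = 475 <-- target
Option D: s[3]='c'->'i', delta=(9-3)*11^1 mod 509 = 66, hash=87+66 mod 509 = 153

Answer: C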